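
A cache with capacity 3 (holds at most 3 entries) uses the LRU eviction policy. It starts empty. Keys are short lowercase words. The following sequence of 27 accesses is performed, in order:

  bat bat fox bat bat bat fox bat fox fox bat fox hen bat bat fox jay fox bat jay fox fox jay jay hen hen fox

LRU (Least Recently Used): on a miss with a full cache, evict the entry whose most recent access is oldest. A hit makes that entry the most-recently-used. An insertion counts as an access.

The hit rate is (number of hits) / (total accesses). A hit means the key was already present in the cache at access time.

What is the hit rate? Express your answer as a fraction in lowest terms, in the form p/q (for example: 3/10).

Answer: 22/27

Derivation:
LRU simulation (capacity=3):
  1. access bat: MISS. Cache (LRU->MRU): [bat]
  2. access bat: HIT. Cache (LRU->MRU): [bat]
  3. access fox: MISS. Cache (LRU->MRU): [bat fox]
  4. access bat: HIT. Cache (LRU->MRU): [fox bat]
  5. access bat: HIT. Cache (LRU->MRU): [fox bat]
  6. access bat: HIT. Cache (LRU->MRU): [fox bat]
  7. access fox: HIT. Cache (LRU->MRU): [bat fox]
  8. access bat: HIT. Cache (LRU->MRU): [fox bat]
  9. access fox: HIT. Cache (LRU->MRU): [bat fox]
  10. access fox: HIT. Cache (LRU->MRU): [bat fox]
  11. access bat: HIT. Cache (LRU->MRU): [fox bat]
  12. access fox: HIT. Cache (LRU->MRU): [bat fox]
  13. access hen: MISS. Cache (LRU->MRU): [bat fox hen]
  14. access bat: HIT. Cache (LRU->MRU): [fox hen bat]
  15. access bat: HIT. Cache (LRU->MRU): [fox hen bat]
  16. access fox: HIT. Cache (LRU->MRU): [hen bat fox]
  17. access jay: MISS, evict hen. Cache (LRU->MRU): [bat fox jay]
  18. access fox: HIT. Cache (LRU->MRU): [bat jay fox]
  19. access bat: HIT. Cache (LRU->MRU): [jay fox bat]
  20. access jay: HIT. Cache (LRU->MRU): [fox bat jay]
  21. access fox: HIT. Cache (LRU->MRU): [bat jay fox]
  22. access fox: HIT. Cache (LRU->MRU): [bat jay fox]
  23. access jay: HIT. Cache (LRU->MRU): [bat fox jay]
  24. access jay: HIT. Cache (LRU->MRU): [bat fox jay]
  25. access hen: MISS, evict bat. Cache (LRU->MRU): [fox jay hen]
  26. access hen: HIT. Cache (LRU->MRU): [fox jay hen]
  27. access fox: HIT. Cache (LRU->MRU): [jay hen fox]
Total: 22 hits, 5 misses, 2 evictions

Hit rate = 22/27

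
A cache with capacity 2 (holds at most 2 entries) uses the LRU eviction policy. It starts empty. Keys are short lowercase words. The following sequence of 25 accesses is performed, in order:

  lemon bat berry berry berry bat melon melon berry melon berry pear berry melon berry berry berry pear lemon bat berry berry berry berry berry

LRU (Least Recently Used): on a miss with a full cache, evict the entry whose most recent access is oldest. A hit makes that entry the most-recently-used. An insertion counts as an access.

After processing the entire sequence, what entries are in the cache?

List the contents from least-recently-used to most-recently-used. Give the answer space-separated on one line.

Answer: bat berry

Derivation:
LRU simulation (capacity=2):
  1. access lemon: MISS. Cache (LRU->MRU): [lemon]
  2. access bat: MISS. Cache (LRU->MRU): [lemon bat]
  3. access berry: MISS, evict lemon. Cache (LRU->MRU): [bat berry]
  4. access berry: HIT. Cache (LRU->MRU): [bat berry]
  5. access berry: HIT. Cache (LRU->MRU): [bat berry]
  6. access bat: HIT. Cache (LRU->MRU): [berry bat]
  7. access melon: MISS, evict berry. Cache (LRU->MRU): [bat melon]
  8. access melon: HIT. Cache (LRU->MRU): [bat melon]
  9. access berry: MISS, evict bat. Cache (LRU->MRU): [melon berry]
  10. access melon: HIT. Cache (LRU->MRU): [berry melon]
  11. access berry: HIT. Cache (LRU->MRU): [melon berry]
  12. access pear: MISS, evict melon. Cache (LRU->MRU): [berry pear]
  13. access berry: HIT. Cache (LRU->MRU): [pear berry]
  14. access melon: MISS, evict pear. Cache (LRU->MRU): [berry melon]
  15. access berry: HIT. Cache (LRU->MRU): [melon berry]
  16. access berry: HIT. Cache (LRU->MRU): [melon berry]
  17. access berry: HIT. Cache (LRU->MRU): [melon berry]
  18. access pear: MISS, evict melon. Cache (LRU->MRU): [berry pear]
  19. access lemon: MISS, evict berry. Cache (LRU->MRU): [pear lemon]
  20. access bat: MISS, evict pear. Cache (LRU->MRU): [lemon bat]
  21. access berry: MISS, evict lemon. Cache (LRU->MRU): [bat berry]
  22. access berry: HIT. Cache (LRU->MRU): [bat berry]
  23. access berry: HIT. Cache (LRU->MRU): [bat berry]
  24. access berry: HIT. Cache (LRU->MRU): [bat berry]
  25. access berry: HIT. Cache (LRU->MRU): [bat berry]
Total: 14 hits, 11 misses, 9 evictions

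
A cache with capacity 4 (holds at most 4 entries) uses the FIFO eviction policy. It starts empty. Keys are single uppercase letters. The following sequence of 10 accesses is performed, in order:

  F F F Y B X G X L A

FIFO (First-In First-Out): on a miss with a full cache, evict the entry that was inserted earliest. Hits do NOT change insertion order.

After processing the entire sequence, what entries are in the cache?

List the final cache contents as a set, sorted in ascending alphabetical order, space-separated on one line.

FIFO simulation (capacity=4):
  1. access F: MISS. Cache (old->new): [F]
  2. access F: HIT. Cache (old->new): [F]
  3. access F: HIT. Cache (old->new): [F]
  4. access Y: MISS. Cache (old->new): [F Y]
  5. access B: MISS. Cache (old->new): [F Y B]
  6. access X: MISS. Cache (old->new): [F Y B X]
  7. access G: MISS, evict F. Cache (old->new): [Y B X G]
  8. access X: HIT. Cache (old->new): [Y B X G]
  9. access L: MISS, evict Y. Cache (old->new): [B X G L]
  10. access A: MISS, evict B. Cache (old->new): [X G L A]
Total: 3 hits, 7 misses, 3 evictions

Answer: A G L X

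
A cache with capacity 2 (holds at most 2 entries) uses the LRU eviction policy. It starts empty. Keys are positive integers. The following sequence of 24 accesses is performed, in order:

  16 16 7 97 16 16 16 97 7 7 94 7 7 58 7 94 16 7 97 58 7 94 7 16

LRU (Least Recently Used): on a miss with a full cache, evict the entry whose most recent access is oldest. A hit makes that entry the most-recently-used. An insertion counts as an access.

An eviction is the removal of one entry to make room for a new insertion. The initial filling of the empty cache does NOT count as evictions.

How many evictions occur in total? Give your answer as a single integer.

LRU simulation (capacity=2):
  1. access 16: MISS. Cache (LRU->MRU): [16]
  2. access 16: HIT. Cache (LRU->MRU): [16]
  3. access 7: MISS. Cache (LRU->MRU): [16 7]
  4. access 97: MISS, evict 16. Cache (LRU->MRU): [7 97]
  5. access 16: MISS, evict 7. Cache (LRU->MRU): [97 16]
  6. access 16: HIT. Cache (LRU->MRU): [97 16]
  7. access 16: HIT. Cache (LRU->MRU): [97 16]
  8. access 97: HIT. Cache (LRU->MRU): [16 97]
  9. access 7: MISS, evict 16. Cache (LRU->MRU): [97 7]
  10. access 7: HIT. Cache (LRU->MRU): [97 7]
  11. access 94: MISS, evict 97. Cache (LRU->MRU): [7 94]
  12. access 7: HIT. Cache (LRU->MRU): [94 7]
  13. access 7: HIT. Cache (LRU->MRU): [94 7]
  14. access 58: MISS, evict 94. Cache (LRU->MRU): [7 58]
  15. access 7: HIT. Cache (LRU->MRU): [58 7]
  16. access 94: MISS, evict 58. Cache (LRU->MRU): [7 94]
  17. access 16: MISS, evict 7. Cache (LRU->MRU): [94 16]
  18. access 7: MISS, evict 94. Cache (LRU->MRU): [16 7]
  19. access 97: MISS, evict 16. Cache (LRU->MRU): [7 97]
  20. access 58: MISS, evict 7. Cache (LRU->MRU): [97 58]
  21. access 7: MISS, evict 97. Cache (LRU->MRU): [58 7]
  22. access 94: MISS, evict 58. Cache (LRU->MRU): [7 94]
  23. access 7: HIT. Cache (LRU->MRU): [94 7]
  24. access 16: MISS, evict 94. Cache (LRU->MRU): [7 16]
Total: 9 hits, 15 misses, 13 evictions

Answer: 13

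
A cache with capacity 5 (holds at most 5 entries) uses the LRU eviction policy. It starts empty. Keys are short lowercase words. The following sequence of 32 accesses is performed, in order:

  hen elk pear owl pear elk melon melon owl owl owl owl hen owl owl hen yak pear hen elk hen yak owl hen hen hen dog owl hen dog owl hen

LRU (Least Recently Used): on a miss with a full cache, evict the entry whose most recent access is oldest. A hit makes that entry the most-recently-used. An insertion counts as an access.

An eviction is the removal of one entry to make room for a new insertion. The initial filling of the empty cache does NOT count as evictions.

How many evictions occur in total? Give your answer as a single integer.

LRU simulation (capacity=5):
  1. access hen: MISS. Cache (LRU->MRU): [hen]
  2. access elk: MISS. Cache (LRU->MRU): [hen elk]
  3. access pear: MISS. Cache (LRU->MRU): [hen elk pear]
  4. access owl: MISS. Cache (LRU->MRU): [hen elk pear owl]
  5. access pear: HIT. Cache (LRU->MRU): [hen elk owl pear]
  6. access elk: HIT. Cache (LRU->MRU): [hen owl pear elk]
  7. access melon: MISS. Cache (LRU->MRU): [hen owl pear elk melon]
  8. access melon: HIT. Cache (LRU->MRU): [hen owl pear elk melon]
  9. access owl: HIT. Cache (LRU->MRU): [hen pear elk melon owl]
  10. access owl: HIT. Cache (LRU->MRU): [hen pear elk melon owl]
  11. access owl: HIT. Cache (LRU->MRU): [hen pear elk melon owl]
  12. access owl: HIT. Cache (LRU->MRU): [hen pear elk melon owl]
  13. access hen: HIT. Cache (LRU->MRU): [pear elk melon owl hen]
  14. access owl: HIT. Cache (LRU->MRU): [pear elk melon hen owl]
  15. access owl: HIT. Cache (LRU->MRU): [pear elk melon hen owl]
  16. access hen: HIT. Cache (LRU->MRU): [pear elk melon owl hen]
  17. access yak: MISS, evict pear. Cache (LRU->MRU): [elk melon owl hen yak]
  18. access pear: MISS, evict elk. Cache (LRU->MRU): [melon owl hen yak pear]
  19. access hen: HIT. Cache (LRU->MRU): [melon owl yak pear hen]
  20. access elk: MISS, evict melon. Cache (LRU->MRU): [owl yak pear hen elk]
  21. access hen: HIT. Cache (LRU->MRU): [owl yak pear elk hen]
  22. access yak: HIT. Cache (LRU->MRU): [owl pear elk hen yak]
  23. access owl: HIT. Cache (LRU->MRU): [pear elk hen yak owl]
  24. access hen: HIT. Cache (LRU->MRU): [pear elk yak owl hen]
  25. access hen: HIT. Cache (LRU->MRU): [pear elk yak owl hen]
  26. access hen: HIT. Cache (LRU->MRU): [pear elk yak owl hen]
  27. access dog: MISS, evict pear. Cache (LRU->MRU): [elk yak owl hen dog]
  28. access owl: HIT. Cache (LRU->MRU): [elk yak hen dog owl]
  29. access hen: HIT. Cache (LRU->MRU): [elk yak dog owl hen]
  30. access dog: HIT. Cache (LRU->MRU): [elk yak owl hen dog]
  31. access owl: HIT. Cache (LRU->MRU): [elk yak hen dog owl]
  32. access hen: HIT. Cache (LRU->MRU): [elk yak dog owl hen]
Total: 23 hits, 9 misses, 4 evictions

Answer: 4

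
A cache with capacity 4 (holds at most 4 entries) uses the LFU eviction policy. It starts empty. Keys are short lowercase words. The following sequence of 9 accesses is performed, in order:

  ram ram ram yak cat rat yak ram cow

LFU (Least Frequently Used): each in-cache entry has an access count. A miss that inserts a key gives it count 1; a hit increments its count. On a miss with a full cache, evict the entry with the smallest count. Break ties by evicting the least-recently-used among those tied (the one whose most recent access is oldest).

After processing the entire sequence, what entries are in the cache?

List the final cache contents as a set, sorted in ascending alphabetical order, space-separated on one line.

LFU simulation (capacity=4):
  1. access ram: MISS. Cache: [ram(c=1)]
  2. access ram: HIT, count now 2. Cache: [ram(c=2)]
  3. access ram: HIT, count now 3. Cache: [ram(c=3)]
  4. access yak: MISS. Cache: [yak(c=1) ram(c=3)]
  5. access cat: MISS. Cache: [yak(c=1) cat(c=1) ram(c=3)]
  6. access rat: MISS. Cache: [yak(c=1) cat(c=1) rat(c=1) ram(c=3)]
  7. access yak: HIT, count now 2. Cache: [cat(c=1) rat(c=1) yak(c=2) ram(c=3)]
  8. access ram: HIT, count now 4. Cache: [cat(c=1) rat(c=1) yak(c=2) ram(c=4)]
  9. access cow: MISS, evict cat(c=1). Cache: [rat(c=1) cow(c=1) yak(c=2) ram(c=4)]
Total: 4 hits, 5 misses, 1 evictions

Answer: cow ram rat yak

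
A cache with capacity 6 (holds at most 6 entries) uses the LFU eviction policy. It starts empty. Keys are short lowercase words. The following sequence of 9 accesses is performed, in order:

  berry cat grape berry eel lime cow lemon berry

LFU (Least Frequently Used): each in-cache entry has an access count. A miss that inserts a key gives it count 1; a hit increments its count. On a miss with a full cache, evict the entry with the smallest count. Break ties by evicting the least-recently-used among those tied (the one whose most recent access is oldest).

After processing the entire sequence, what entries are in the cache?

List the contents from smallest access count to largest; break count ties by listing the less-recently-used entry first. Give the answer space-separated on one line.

Answer: grape eel lime cow lemon berry

Derivation:
LFU simulation (capacity=6):
  1. access berry: MISS. Cache: [berry(c=1)]
  2. access cat: MISS. Cache: [berry(c=1) cat(c=1)]
  3. access grape: MISS. Cache: [berry(c=1) cat(c=1) grape(c=1)]
  4. access berry: HIT, count now 2. Cache: [cat(c=1) grape(c=1) berry(c=2)]
  5. access eel: MISS. Cache: [cat(c=1) grape(c=1) eel(c=1) berry(c=2)]
  6. access lime: MISS. Cache: [cat(c=1) grape(c=1) eel(c=1) lime(c=1) berry(c=2)]
  7. access cow: MISS. Cache: [cat(c=1) grape(c=1) eel(c=1) lime(c=1) cow(c=1) berry(c=2)]
  8. access lemon: MISS, evict cat(c=1). Cache: [grape(c=1) eel(c=1) lime(c=1) cow(c=1) lemon(c=1) berry(c=2)]
  9. access berry: HIT, count now 3. Cache: [grape(c=1) eel(c=1) lime(c=1) cow(c=1) lemon(c=1) berry(c=3)]
Total: 2 hits, 7 misses, 1 evictions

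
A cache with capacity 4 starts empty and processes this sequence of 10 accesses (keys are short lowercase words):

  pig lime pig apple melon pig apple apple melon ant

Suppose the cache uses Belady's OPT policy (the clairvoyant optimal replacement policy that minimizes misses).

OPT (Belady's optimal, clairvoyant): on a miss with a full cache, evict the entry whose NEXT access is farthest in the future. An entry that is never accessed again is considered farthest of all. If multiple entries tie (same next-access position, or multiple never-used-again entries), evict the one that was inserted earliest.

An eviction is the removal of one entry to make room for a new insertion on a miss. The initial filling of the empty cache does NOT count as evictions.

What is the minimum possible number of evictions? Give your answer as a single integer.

OPT (Belady) simulation (capacity=4):
  1. access pig: MISS. Cache: [pig]
  2. access lime: MISS. Cache: [pig lime]
  3. access pig: HIT. Next use of pig: step 6. Cache: [pig lime]
  4. access apple: MISS. Cache: [pig lime apple]
  5. access melon: MISS. Cache: [pig lime apple melon]
  6. access pig: HIT. Next use of pig: never. Cache: [pig lime apple melon]
  7. access apple: HIT. Next use of apple: step 8. Cache: [pig lime apple melon]
  8. access apple: HIT. Next use of apple: never. Cache: [pig lime apple melon]
  9. access melon: HIT. Next use of melon: never. Cache: [pig lime apple melon]
  10. access ant: MISS, evict pig (next use: never). Cache: [lime apple melon ant]
Total: 5 hits, 5 misses, 1 evictions

Answer: 1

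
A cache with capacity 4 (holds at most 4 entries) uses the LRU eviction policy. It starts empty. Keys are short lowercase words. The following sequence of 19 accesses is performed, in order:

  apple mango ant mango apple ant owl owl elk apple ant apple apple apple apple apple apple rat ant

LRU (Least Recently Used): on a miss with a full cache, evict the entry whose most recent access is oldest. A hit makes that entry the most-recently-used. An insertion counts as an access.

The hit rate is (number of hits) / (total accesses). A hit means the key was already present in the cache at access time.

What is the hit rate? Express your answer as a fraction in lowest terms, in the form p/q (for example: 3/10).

LRU simulation (capacity=4):
  1. access apple: MISS. Cache (LRU->MRU): [apple]
  2. access mango: MISS. Cache (LRU->MRU): [apple mango]
  3. access ant: MISS. Cache (LRU->MRU): [apple mango ant]
  4. access mango: HIT. Cache (LRU->MRU): [apple ant mango]
  5. access apple: HIT. Cache (LRU->MRU): [ant mango apple]
  6. access ant: HIT. Cache (LRU->MRU): [mango apple ant]
  7. access owl: MISS. Cache (LRU->MRU): [mango apple ant owl]
  8. access owl: HIT. Cache (LRU->MRU): [mango apple ant owl]
  9. access elk: MISS, evict mango. Cache (LRU->MRU): [apple ant owl elk]
  10. access apple: HIT. Cache (LRU->MRU): [ant owl elk apple]
  11. access ant: HIT. Cache (LRU->MRU): [owl elk apple ant]
  12. access apple: HIT. Cache (LRU->MRU): [owl elk ant apple]
  13. access apple: HIT. Cache (LRU->MRU): [owl elk ant apple]
  14. access apple: HIT. Cache (LRU->MRU): [owl elk ant apple]
  15. access apple: HIT. Cache (LRU->MRU): [owl elk ant apple]
  16. access apple: HIT. Cache (LRU->MRU): [owl elk ant apple]
  17. access apple: HIT. Cache (LRU->MRU): [owl elk ant apple]
  18. access rat: MISS, evict owl. Cache (LRU->MRU): [elk ant apple rat]
  19. access ant: HIT. Cache (LRU->MRU): [elk apple rat ant]
Total: 13 hits, 6 misses, 2 evictions

Hit rate = 13/19

Answer: 13/19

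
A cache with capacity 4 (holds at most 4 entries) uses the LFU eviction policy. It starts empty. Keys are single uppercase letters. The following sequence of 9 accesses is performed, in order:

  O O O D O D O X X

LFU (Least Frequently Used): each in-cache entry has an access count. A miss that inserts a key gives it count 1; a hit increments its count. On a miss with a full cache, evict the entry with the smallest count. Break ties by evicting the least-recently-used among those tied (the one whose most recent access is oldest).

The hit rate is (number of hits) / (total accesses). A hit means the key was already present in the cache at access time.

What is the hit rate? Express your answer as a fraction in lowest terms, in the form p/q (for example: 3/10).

LFU simulation (capacity=4):
  1. access O: MISS. Cache: [O(c=1)]
  2. access O: HIT, count now 2. Cache: [O(c=2)]
  3. access O: HIT, count now 3. Cache: [O(c=3)]
  4. access D: MISS. Cache: [D(c=1) O(c=3)]
  5. access O: HIT, count now 4. Cache: [D(c=1) O(c=4)]
  6. access D: HIT, count now 2. Cache: [D(c=2) O(c=4)]
  7. access O: HIT, count now 5. Cache: [D(c=2) O(c=5)]
  8. access X: MISS. Cache: [X(c=1) D(c=2) O(c=5)]
  9. access X: HIT, count now 2. Cache: [D(c=2) X(c=2) O(c=5)]
Total: 6 hits, 3 misses, 0 evictions

Hit rate = 6/9 = 2/3

Answer: 2/3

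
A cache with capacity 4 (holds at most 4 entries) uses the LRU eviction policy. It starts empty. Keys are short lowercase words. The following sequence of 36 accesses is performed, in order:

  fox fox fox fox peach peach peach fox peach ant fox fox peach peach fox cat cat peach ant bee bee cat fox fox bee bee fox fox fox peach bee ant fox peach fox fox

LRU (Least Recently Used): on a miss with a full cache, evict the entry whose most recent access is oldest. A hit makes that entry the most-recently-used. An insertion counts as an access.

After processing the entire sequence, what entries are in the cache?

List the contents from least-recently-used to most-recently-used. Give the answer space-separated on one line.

Answer: bee ant peach fox

Derivation:
LRU simulation (capacity=4):
  1. access fox: MISS. Cache (LRU->MRU): [fox]
  2. access fox: HIT. Cache (LRU->MRU): [fox]
  3. access fox: HIT. Cache (LRU->MRU): [fox]
  4. access fox: HIT. Cache (LRU->MRU): [fox]
  5. access peach: MISS. Cache (LRU->MRU): [fox peach]
  6. access peach: HIT. Cache (LRU->MRU): [fox peach]
  7. access peach: HIT. Cache (LRU->MRU): [fox peach]
  8. access fox: HIT. Cache (LRU->MRU): [peach fox]
  9. access peach: HIT. Cache (LRU->MRU): [fox peach]
  10. access ant: MISS. Cache (LRU->MRU): [fox peach ant]
  11. access fox: HIT. Cache (LRU->MRU): [peach ant fox]
  12. access fox: HIT. Cache (LRU->MRU): [peach ant fox]
  13. access peach: HIT. Cache (LRU->MRU): [ant fox peach]
  14. access peach: HIT. Cache (LRU->MRU): [ant fox peach]
  15. access fox: HIT. Cache (LRU->MRU): [ant peach fox]
  16. access cat: MISS. Cache (LRU->MRU): [ant peach fox cat]
  17. access cat: HIT. Cache (LRU->MRU): [ant peach fox cat]
  18. access peach: HIT. Cache (LRU->MRU): [ant fox cat peach]
  19. access ant: HIT. Cache (LRU->MRU): [fox cat peach ant]
  20. access bee: MISS, evict fox. Cache (LRU->MRU): [cat peach ant bee]
  21. access bee: HIT. Cache (LRU->MRU): [cat peach ant bee]
  22. access cat: HIT. Cache (LRU->MRU): [peach ant bee cat]
  23. access fox: MISS, evict peach. Cache (LRU->MRU): [ant bee cat fox]
  24. access fox: HIT. Cache (LRU->MRU): [ant bee cat fox]
  25. access bee: HIT. Cache (LRU->MRU): [ant cat fox bee]
  26. access bee: HIT. Cache (LRU->MRU): [ant cat fox bee]
  27. access fox: HIT. Cache (LRU->MRU): [ant cat bee fox]
  28. access fox: HIT. Cache (LRU->MRU): [ant cat bee fox]
  29. access fox: HIT. Cache (LRU->MRU): [ant cat bee fox]
  30. access peach: MISS, evict ant. Cache (LRU->MRU): [cat bee fox peach]
  31. access bee: HIT. Cache (LRU->MRU): [cat fox peach bee]
  32. access ant: MISS, evict cat. Cache (LRU->MRU): [fox peach bee ant]
  33. access fox: HIT. Cache (LRU->MRU): [peach bee ant fox]
  34. access peach: HIT. Cache (LRU->MRU): [bee ant fox peach]
  35. access fox: HIT. Cache (LRU->MRU): [bee ant peach fox]
  36. access fox: HIT. Cache (LRU->MRU): [bee ant peach fox]
Total: 28 hits, 8 misses, 4 evictions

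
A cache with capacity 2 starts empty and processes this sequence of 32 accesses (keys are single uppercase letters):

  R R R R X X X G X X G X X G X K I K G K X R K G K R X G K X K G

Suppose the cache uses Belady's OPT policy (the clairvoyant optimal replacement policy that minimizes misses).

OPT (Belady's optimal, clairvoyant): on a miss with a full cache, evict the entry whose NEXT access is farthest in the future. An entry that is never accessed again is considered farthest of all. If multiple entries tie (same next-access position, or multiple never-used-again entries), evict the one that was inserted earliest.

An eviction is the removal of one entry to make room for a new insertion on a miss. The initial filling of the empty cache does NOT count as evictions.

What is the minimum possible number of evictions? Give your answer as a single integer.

OPT (Belady) simulation (capacity=2):
  1. access R: MISS. Cache: [R]
  2. access R: HIT. Next use of R: step 3. Cache: [R]
  3. access R: HIT. Next use of R: step 4. Cache: [R]
  4. access R: HIT. Next use of R: step 22. Cache: [R]
  5. access X: MISS. Cache: [R X]
  6. access X: HIT. Next use of X: step 7. Cache: [R X]
  7. access X: HIT. Next use of X: step 9. Cache: [R X]
  8. access G: MISS, evict R (next use: step 22). Cache: [X G]
  9. access X: HIT. Next use of X: step 10. Cache: [X G]
  10. access X: HIT. Next use of X: step 12. Cache: [X G]
  11. access G: HIT. Next use of G: step 14. Cache: [X G]
  12. access X: HIT. Next use of X: step 13. Cache: [X G]
  13. access X: HIT. Next use of X: step 15. Cache: [X G]
  14. access G: HIT. Next use of G: step 19. Cache: [X G]
  15. access X: HIT. Next use of X: step 21. Cache: [X G]
  16. access K: MISS, evict X (next use: step 21). Cache: [G K]
  17. access I: MISS, evict G (next use: step 19). Cache: [K I]
  18. access K: HIT. Next use of K: step 20. Cache: [K I]
  19. access G: MISS, evict I (next use: never). Cache: [K G]
  20. access K: HIT. Next use of K: step 23. Cache: [K G]
  21. access X: MISS, evict G (next use: step 24). Cache: [K X]
  22. access R: MISS, evict X (next use: step 27). Cache: [K R]
  23. access K: HIT. Next use of K: step 25. Cache: [K R]
  24. access G: MISS, evict R (next use: step 26). Cache: [K G]
  25. access K: HIT. Next use of K: step 29. Cache: [K G]
  26. access R: MISS, evict K (next use: step 29). Cache: [G R]
  27. access X: MISS, evict R (next use: never). Cache: [G X]
  28. access G: HIT. Next use of G: step 32. Cache: [G X]
  29. access K: MISS, evict G (next use: step 32). Cache: [X K]
  30. access X: HIT. Next use of X: never. Cache: [X K]
  31. access K: HIT. Next use of K: never. Cache: [X K]
  32. access G: MISS, evict X (next use: never). Cache: [K G]
Total: 19 hits, 13 misses, 11 evictions

Answer: 11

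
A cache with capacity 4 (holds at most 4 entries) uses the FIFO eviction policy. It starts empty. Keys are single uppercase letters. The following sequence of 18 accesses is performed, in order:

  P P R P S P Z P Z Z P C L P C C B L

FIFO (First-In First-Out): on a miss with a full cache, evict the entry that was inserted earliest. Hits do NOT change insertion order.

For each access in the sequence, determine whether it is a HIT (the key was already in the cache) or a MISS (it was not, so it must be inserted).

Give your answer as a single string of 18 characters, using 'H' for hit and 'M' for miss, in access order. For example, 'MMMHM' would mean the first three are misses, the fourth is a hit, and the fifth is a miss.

FIFO simulation (capacity=4):
  1. access P: MISS. Cache (old->new): [P]
  2. access P: HIT. Cache (old->new): [P]
  3. access R: MISS. Cache (old->new): [P R]
  4. access P: HIT. Cache (old->new): [P R]
  5. access S: MISS. Cache (old->new): [P R S]
  6. access P: HIT. Cache (old->new): [P R S]
  7. access Z: MISS. Cache (old->new): [P R S Z]
  8. access P: HIT. Cache (old->new): [P R S Z]
  9. access Z: HIT. Cache (old->new): [P R S Z]
  10. access Z: HIT. Cache (old->new): [P R S Z]
  11. access P: HIT. Cache (old->new): [P R S Z]
  12. access C: MISS, evict P. Cache (old->new): [R S Z C]
  13. access L: MISS, evict R. Cache (old->new): [S Z C L]
  14. access P: MISS, evict S. Cache (old->new): [Z C L P]
  15. access C: HIT. Cache (old->new): [Z C L P]
  16. access C: HIT. Cache (old->new): [Z C L P]
  17. access B: MISS, evict Z. Cache (old->new): [C L P B]
  18. access L: HIT. Cache (old->new): [C L P B]
Total: 10 hits, 8 misses, 4 evictions

Answer: MHMHMHMHHHHMMMHHMH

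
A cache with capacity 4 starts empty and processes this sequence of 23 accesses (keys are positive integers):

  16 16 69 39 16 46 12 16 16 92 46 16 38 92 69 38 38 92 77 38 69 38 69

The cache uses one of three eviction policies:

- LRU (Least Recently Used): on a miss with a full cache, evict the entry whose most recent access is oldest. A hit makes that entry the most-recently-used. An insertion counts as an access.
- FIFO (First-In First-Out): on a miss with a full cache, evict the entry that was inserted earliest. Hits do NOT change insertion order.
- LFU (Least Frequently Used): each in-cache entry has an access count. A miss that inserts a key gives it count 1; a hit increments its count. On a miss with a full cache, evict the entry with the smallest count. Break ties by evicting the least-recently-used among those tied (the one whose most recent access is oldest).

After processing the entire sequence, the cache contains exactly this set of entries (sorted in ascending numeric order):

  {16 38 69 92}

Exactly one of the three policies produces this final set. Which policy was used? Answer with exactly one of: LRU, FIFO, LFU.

Simulating under each policy and comparing final sets:
  LRU: final set = {38 69 77 92} -> differs
  FIFO: final set = {38 69 77 92} -> differs
  LFU: final set = {16 38 69 92} -> MATCHES target
Only LFU produces the target set.

Answer: LFU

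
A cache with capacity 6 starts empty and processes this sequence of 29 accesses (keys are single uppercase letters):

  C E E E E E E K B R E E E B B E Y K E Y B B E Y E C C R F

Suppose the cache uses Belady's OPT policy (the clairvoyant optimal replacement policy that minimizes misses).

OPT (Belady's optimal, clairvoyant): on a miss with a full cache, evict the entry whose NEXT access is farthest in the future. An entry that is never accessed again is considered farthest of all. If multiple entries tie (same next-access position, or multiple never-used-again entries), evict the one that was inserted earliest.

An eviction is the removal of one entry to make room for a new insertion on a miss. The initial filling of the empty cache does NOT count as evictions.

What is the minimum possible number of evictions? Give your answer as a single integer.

OPT (Belady) simulation (capacity=6):
  1. access C: MISS. Cache: [C]
  2. access E: MISS. Cache: [C E]
  3. access E: HIT. Next use of E: step 4. Cache: [C E]
  4. access E: HIT. Next use of E: step 5. Cache: [C E]
  5. access E: HIT. Next use of E: step 6. Cache: [C E]
  6. access E: HIT. Next use of E: step 7. Cache: [C E]
  7. access E: HIT. Next use of E: step 11. Cache: [C E]
  8. access K: MISS. Cache: [C E K]
  9. access B: MISS. Cache: [C E K B]
  10. access R: MISS. Cache: [C E K B R]
  11. access E: HIT. Next use of E: step 12. Cache: [C E K B R]
  12. access E: HIT. Next use of E: step 13. Cache: [C E K B R]
  13. access E: HIT. Next use of E: step 16. Cache: [C E K B R]
  14. access B: HIT. Next use of B: step 15. Cache: [C E K B R]
  15. access B: HIT. Next use of B: step 21. Cache: [C E K B R]
  16. access E: HIT. Next use of E: step 19. Cache: [C E K B R]
  17. access Y: MISS. Cache: [C E K B R Y]
  18. access K: HIT. Next use of K: never. Cache: [C E K B R Y]
  19. access E: HIT. Next use of E: step 23. Cache: [C E K B R Y]
  20. access Y: HIT. Next use of Y: step 24. Cache: [C E K B R Y]
  21. access B: HIT. Next use of B: step 22. Cache: [C E K B R Y]
  22. access B: HIT. Next use of B: never. Cache: [C E K B R Y]
  23. access E: HIT. Next use of E: step 25. Cache: [C E K B R Y]
  24. access Y: HIT. Next use of Y: never. Cache: [C E K B R Y]
  25. access E: HIT. Next use of E: never. Cache: [C E K B R Y]
  26. access C: HIT. Next use of C: step 27. Cache: [C E K B R Y]
  27. access C: HIT. Next use of C: never. Cache: [C E K B R Y]
  28. access R: HIT. Next use of R: never. Cache: [C E K B R Y]
  29. access F: MISS, evict C (next use: never). Cache: [E K B R Y F]
Total: 22 hits, 7 misses, 1 evictions

Answer: 1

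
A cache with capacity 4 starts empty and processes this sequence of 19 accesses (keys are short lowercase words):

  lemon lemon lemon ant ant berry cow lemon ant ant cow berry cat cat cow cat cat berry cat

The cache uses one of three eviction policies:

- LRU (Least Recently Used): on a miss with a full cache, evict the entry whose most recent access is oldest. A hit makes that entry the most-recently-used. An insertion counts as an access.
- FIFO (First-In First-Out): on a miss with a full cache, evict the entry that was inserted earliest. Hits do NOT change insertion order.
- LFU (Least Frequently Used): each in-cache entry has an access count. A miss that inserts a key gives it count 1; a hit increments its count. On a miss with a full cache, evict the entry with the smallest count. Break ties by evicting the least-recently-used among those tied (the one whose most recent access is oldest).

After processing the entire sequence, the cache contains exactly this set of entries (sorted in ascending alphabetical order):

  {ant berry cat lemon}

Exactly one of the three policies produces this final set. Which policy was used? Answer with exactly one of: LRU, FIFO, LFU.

Simulating under each policy and comparing final sets:
  LRU: final set = {ant berry cat cow} -> differs
  FIFO: final set = {ant berry cat cow} -> differs
  LFU: final set = {ant berry cat lemon} -> MATCHES target
Only LFU produces the target set.

Answer: LFU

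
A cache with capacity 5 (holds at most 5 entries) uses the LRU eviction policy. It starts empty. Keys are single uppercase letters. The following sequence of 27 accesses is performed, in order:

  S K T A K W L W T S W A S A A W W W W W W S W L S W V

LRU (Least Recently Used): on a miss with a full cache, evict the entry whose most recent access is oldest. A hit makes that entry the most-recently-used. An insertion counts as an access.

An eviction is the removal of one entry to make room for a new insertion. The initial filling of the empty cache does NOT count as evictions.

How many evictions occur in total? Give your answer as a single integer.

Answer: 4

Derivation:
LRU simulation (capacity=5):
  1. access S: MISS. Cache (LRU->MRU): [S]
  2. access K: MISS. Cache (LRU->MRU): [S K]
  3. access T: MISS. Cache (LRU->MRU): [S K T]
  4. access A: MISS. Cache (LRU->MRU): [S K T A]
  5. access K: HIT. Cache (LRU->MRU): [S T A K]
  6. access W: MISS. Cache (LRU->MRU): [S T A K W]
  7. access L: MISS, evict S. Cache (LRU->MRU): [T A K W L]
  8. access W: HIT. Cache (LRU->MRU): [T A K L W]
  9. access T: HIT. Cache (LRU->MRU): [A K L W T]
  10. access S: MISS, evict A. Cache (LRU->MRU): [K L W T S]
  11. access W: HIT. Cache (LRU->MRU): [K L T S W]
  12. access A: MISS, evict K. Cache (LRU->MRU): [L T S W A]
  13. access S: HIT. Cache (LRU->MRU): [L T W A S]
  14. access A: HIT. Cache (LRU->MRU): [L T W S A]
  15. access A: HIT. Cache (LRU->MRU): [L T W S A]
  16. access W: HIT. Cache (LRU->MRU): [L T S A W]
  17. access W: HIT. Cache (LRU->MRU): [L T S A W]
  18. access W: HIT. Cache (LRU->MRU): [L T S A W]
  19. access W: HIT. Cache (LRU->MRU): [L T S A W]
  20. access W: HIT. Cache (LRU->MRU): [L T S A W]
  21. access W: HIT. Cache (LRU->MRU): [L T S A W]
  22. access S: HIT. Cache (LRU->MRU): [L T A W S]
  23. access W: HIT. Cache (LRU->MRU): [L T A S W]
  24. access L: HIT. Cache (LRU->MRU): [T A S W L]
  25. access S: HIT. Cache (LRU->MRU): [T A W L S]
  26. access W: HIT. Cache (LRU->MRU): [T A L S W]
  27. access V: MISS, evict T. Cache (LRU->MRU): [A L S W V]
Total: 18 hits, 9 misses, 4 evictions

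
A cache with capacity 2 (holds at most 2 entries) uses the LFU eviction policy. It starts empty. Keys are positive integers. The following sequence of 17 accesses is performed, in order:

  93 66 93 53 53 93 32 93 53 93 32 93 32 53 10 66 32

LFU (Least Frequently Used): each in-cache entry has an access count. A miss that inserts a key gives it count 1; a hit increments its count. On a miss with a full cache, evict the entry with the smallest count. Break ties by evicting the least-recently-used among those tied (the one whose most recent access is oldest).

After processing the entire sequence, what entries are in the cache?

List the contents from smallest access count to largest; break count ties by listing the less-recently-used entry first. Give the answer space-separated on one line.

Answer: 32 93

Derivation:
LFU simulation (capacity=2):
  1. access 93: MISS. Cache: [93(c=1)]
  2. access 66: MISS. Cache: [93(c=1) 66(c=1)]
  3. access 93: HIT, count now 2. Cache: [66(c=1) 93(c=2)]
  4. access 53: MISS, evict 66(c=1). Cache: [53(c=1) 93(c=2)]
  5. access 53: HIT, count now 2. Cache: [93(c=2) 53(c=2)]
  6. access 93: HIT, count now 3. Cache: [53(c=2) 93(c=3)]
  7. access 32: MISS, evict 53(c=2). Cache: [32(c=1) 93(c=3)]
  8. access 93: HIT, count now 4. Cache: [32(c=1) 93(c=4)]
  9. access 53: MISS, evict 32(c=1). Cache: [53(c=1) 93(c=4)]
  10. access 93: HIT, count now 5. Cache: [53(c=1) 93(c=5)]
  11. access 32: MISS, evict 53(c=1). Cache: [32(c=1) 93(c=5)]
  12. access 93: HIT, count now 6. Cache: [32(c=1) 93(c=6)]
  13. access 32: HIT, count now 2. Cache: [32(c=2) 93(c=6)]
  14. access 53: MISS, evict 32(c=2). Cache: [53(c=1) 93(c=6)]
  15. access 10: MISS, evict 53(c=1). Cache: [10(c=1) 93(c=6)]
  16. access 66: MISS, evict 10(c=1). Cache: [66(c=1) 93(c=6)]
  17. access 32: MISS, evict 66(c=1). Cache: [32(c=1) 93(c=6)]
Total: 7 hits, 10 misses, 8 evictions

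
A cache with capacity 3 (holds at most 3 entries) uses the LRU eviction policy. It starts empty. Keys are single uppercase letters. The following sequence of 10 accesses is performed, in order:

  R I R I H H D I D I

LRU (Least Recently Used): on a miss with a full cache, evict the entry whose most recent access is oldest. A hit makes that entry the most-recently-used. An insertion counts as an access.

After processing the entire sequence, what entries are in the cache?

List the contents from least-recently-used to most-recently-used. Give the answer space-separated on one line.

Answer: H D I

Derivation:
LRU simulation (capacity=3):
  1. access R: MISS. Cache (LRU->MRU): [R]
  2. access I: MISS. Cache (LRU->MRU): [R I]
  3. access R: HIT. Cache (LRU->MRU): [I R]
  4. access I: HIT. Cache (LRU->MRU): [R I]
  5. access H: MISS. Cache (LRU->MRU): [R I H]
  6. access H: HIT. Cache (LRU->MRU): [R I H]
  7. access D: MISS, evict R. Cache (LRU->MRU): [I H D]
  8. access I: HIT. Cache (LRU->MRU): [H D I]
  9. access D: HIT. Cache (LRU->MRU): [H I D]
  10. access I: HIT. Cache (LRU->MRU): [H D I]
Total: 6 hits, 4 misses, 1 evictions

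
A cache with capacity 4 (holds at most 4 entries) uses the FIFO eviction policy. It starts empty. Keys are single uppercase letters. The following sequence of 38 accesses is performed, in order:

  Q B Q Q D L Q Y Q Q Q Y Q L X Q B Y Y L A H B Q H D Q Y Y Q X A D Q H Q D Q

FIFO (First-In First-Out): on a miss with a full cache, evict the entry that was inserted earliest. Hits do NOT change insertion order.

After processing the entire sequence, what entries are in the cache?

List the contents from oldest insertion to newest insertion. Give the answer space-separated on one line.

FIFO simulation (capacity=4):
  1. access Q: MISS. Cache (old->new): [Q]
  2. access B: MISS. Cache (old->new): [Q B]
  3. access Q: HIT. Cache (old->new): [Q B]
  4. access Q: HIT. Cache (old->new): [Q B]
  5. access D: MISS. Cache (old->new): [Q B D]
  6. access L: MISS. Cache (old->new): [Q B D L]
  7. access Q: HIT. Cache (old->new): [Q B D L]
  8. access Y: MISS, evict Q. Cache (old->new): [B D L Y]
  9. access Q: MISS, evict B. Cache (old->new): [D L Y Q]
  10. access Q: HIT. Cache (old->new): [D L Y Q]
  11. access Q: HIT. Cache (old->new): [D L Y Q]
  12. access Y: HIT. Cache (old->new): [D L Y Q]
  13. access Q: HIT. Cache (old->new): [D L Y Q]
  14. access L: HIT. Cache (old->new): [D L Y Q]
  15. access X: MISS, evict D. Cache (old->new): [L Y Q X]
  16. access Q: HIT. Cache (old->new): [L Y Q X]
  17. access B: MISS, evict L. Cache (old->new): [Y Q X B]
  18. access Y: HIT. Cache (old->new): [Y Q X B]
  19. access Y: HIT. Cache (old->new): [Y Q X B]
  20. access L: MISS, evict Y. Cache (old->new): [Q X B L]
  21. access A: MISS, evict Q. Cache (old->new): [X B L A]
  22. access H: MISS, evict X. Cache (old->new): [B L A H]
  23. access B: HIT. Cache (old->new): [B L A H]
  24. access Q: MISS, evict B. Cache (old->new): [L A H Q]
  25. access H: HIT. Cache (old->new): [L A H Q]
  26. access D: MISS, evict L. Cache (old->new): [A H Q D]
  27. access Q: HIT. Cache (old->new): [A H Q D]
  28. access Y: MISS, evict A. Cache (old->new): [H Q D Y]
  29. access Y: HIT. Cache (old->new): [H Q D Y]
  30. access Q: HIT. Cache (old->new): [H Q D Y]
  31. access X: MISS, evict H. Cache (old->new): [Q D Y X]
  32. access A: MISS, evict Q. Cache (old->new): [D Y X A]
  33. access D: HIT. Cache (old->new): [D Y X A]
  34. access Q: MISS, evict D. Cache (old->new): [Y X A Q]
  35. access H: MISS, evict Y. Cache (old->new): [X A Q H]
  36. access Q: HIT. Cache (old->new): [X A Q H]
  37. access D: MISS, evict X. Cache (old->new): [A Q H D]
  38. access Q: HIT. Cache (old->new): [A Q H D]
Total: 19 hits, 19 misses, 15 evictions

Answer: A Q H D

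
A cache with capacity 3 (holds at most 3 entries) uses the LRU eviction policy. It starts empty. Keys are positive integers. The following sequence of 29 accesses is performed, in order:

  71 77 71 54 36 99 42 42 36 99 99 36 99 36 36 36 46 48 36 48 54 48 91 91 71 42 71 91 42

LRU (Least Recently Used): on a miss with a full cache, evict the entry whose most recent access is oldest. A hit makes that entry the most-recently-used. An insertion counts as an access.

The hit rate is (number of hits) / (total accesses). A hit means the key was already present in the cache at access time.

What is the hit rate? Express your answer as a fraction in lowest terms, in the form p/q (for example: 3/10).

Answer: 17/29

Derivation:
LRU simulation (capacity=3):
  1. access 71: MISS. Cache (LRU->MRU): [71]
  2. access 77: MISS. Cache (LRU->MRU): [71 77]
  3. access 71: HIT. Cache (LRU->MRU): [77 71]
  4. access 54: MISS. Cache (LRU->MRU): [77 71 54]
  5. access 36: MISS, evict 77. Cache (LRU->MRU): [71 54 36]
  6. access 99: MISS, evict 71. Cache (LRU->MRU): [54 36 99]
  7. access 42: MISS, evict 54. Cache (LRU->MRU): [36 99 42]
  8. access 42: HIT. Cache (LRU->MRU): [36 99 42]
  9. access 36: HIT. Cache (LRU->MRU): [99 42 36]
  10. access 99: HIT. Cache (LRU->MRU): [42 36 99]
  11. access 99: HIT. Cache (LRU->MRU): [42 36 99]
  12. access 36: HIT. Cache (LRU->MRU): [42 99 36]
  13. access 99: HIT. Cache (LRU->MRU): [42 36 99]
  14. access 36: HIT. Cache (LRU->MRU): [42 99 36]
  15. access 36: HIT. Cache (LRU->MRU): [42 99 36]
  16. access 36: HIT. Cache (LRU->MRU): [42 99 36]
  17. access 46: MISS, evict 42. Cache (LRU->MRU): [99 36 46]
  18. access 48: MISS, evict 99. Cache (LRU->MRU): [36 46 48]
  19. access 36: HIT. Cache (LRU->MRU): [46 48 36]
  20. access 48: HIT. Cache (LRU->MRU): [46 36 48]
  21. access 54: MISS, evict 46. Cache (LRU->MRU): [36 48 54]
  22. access 48: HIT. Cache (LRU->MRU): [36 54 48]
  23. access 91: MISS, evict 36. Cache (LRU->MRU): [54 48 91]
  24. access 91: HIT. Cache (LRU->MRU): [54 48 91]
  25. access 71: MISS, evict 54. Cache (LRU->MRU): [48 91 71]
  26. access 42: MISS, evict 48. Cache (LRU->MRU): [91 71 42]
  27. access 71: HIT. Cache (LRU->MRU): [91 42 71]
  28. access 91: HIT. Cache (LRU->MRU): [42 71 91]
  29. access 42: HIT. Cache (LRU->MRU): [71 91 42]
Total: 17 hits, 12 misses, 9 evictions

Hit rate = 17/29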